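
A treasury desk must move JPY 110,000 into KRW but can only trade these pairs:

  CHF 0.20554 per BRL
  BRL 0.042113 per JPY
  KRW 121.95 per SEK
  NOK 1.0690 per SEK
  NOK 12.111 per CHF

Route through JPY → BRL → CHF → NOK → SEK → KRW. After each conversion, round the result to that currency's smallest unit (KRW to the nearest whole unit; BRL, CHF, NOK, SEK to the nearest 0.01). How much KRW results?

KRW 1,315,495

JPY 110,000 × 0.042113 = BRL 4,632.43
BRL 4,632.43 × 0.20554 = CHF 952.15
CHF 952.15 × 12.111 = NOK 11,531.49
NOK 11,531.49 ÷ 1.0690 = SEK 10,787.17
SEK 10,787.17 × 121.95 = KRW 1,315,495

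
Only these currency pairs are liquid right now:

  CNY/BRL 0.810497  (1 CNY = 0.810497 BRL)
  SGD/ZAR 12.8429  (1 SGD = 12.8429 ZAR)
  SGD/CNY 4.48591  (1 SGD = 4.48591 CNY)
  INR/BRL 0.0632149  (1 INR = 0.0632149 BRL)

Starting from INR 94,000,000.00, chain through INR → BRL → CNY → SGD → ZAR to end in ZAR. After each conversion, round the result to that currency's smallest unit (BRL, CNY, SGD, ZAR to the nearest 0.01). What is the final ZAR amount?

ZAR 20,989,806.84

INR 94,000,000.00 × 0.0632149 = BRL 5,942,200.60
BRL 5,942,200.60 ÷ 0.810497 = CNY 7,331,551.63
CNY 7,331,551.63 ÷ 4.48591 = SGD 1,634,351.03
SGD 1,634,351.03 × 12.8429 = ZAR 20,989,806.84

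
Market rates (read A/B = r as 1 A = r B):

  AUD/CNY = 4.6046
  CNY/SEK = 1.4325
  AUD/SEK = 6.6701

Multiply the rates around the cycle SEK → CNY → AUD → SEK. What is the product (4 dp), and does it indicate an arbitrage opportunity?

1.0112 (arbitrage exists)

Around SEK → CNY → AUD → SEK: 1 ÷ 1.4325 ÷ 4.6046 × 6.6701 = 1.011220
Product > 1; profitable direction is SEK → CNY → AUD → SEK.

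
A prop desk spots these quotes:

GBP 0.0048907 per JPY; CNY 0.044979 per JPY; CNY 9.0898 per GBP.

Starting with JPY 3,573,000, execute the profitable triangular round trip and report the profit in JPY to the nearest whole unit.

Profitable loop is JPY → CNY → GBP → JPY:
JPY 3,573,000 × 0.044979 = CNY 160,709.97
CNY 160,709.97 ÷ 9.0898 = GBP 17,680.25
GBP 17,680.25 ÷ 0.0048907 = JPY 3,615,076
Profit = JPY 3,615,076 − JPY 3,573,000

Profit: JPY 42,076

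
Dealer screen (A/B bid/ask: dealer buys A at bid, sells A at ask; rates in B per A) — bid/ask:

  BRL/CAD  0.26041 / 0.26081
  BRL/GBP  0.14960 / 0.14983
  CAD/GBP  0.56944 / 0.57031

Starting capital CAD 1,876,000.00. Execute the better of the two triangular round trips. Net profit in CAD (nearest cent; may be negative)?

Net profit: CAD 10,814.49

Best loop CAD → BRL → GBP → CAD:
CAD 1,876,000.00 ÷ 0.26081 (buy BRL at ask) = BRL 7,192,975.73
BRL 7,192,975.73 × 0.14960 (sell BRL at bid) = GBP 1,076,069.17
GBP 1,076,069.17 ÷ 0.57031 (buy CAD at ask) = CAD 1,886,814.49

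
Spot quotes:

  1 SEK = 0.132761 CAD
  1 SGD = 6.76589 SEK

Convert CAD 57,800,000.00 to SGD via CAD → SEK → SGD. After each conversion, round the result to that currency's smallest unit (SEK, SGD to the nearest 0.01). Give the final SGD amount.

SGD 64,347,605.51

CAD 57,800,000.00 ÷ 0.132761 = SEK 435,368,820.66
SEK 435,368,820.66 ÷ 6.76589 = SGD 64,347,605.51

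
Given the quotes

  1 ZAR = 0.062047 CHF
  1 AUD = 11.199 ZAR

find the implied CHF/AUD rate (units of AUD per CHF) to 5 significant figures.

CHF/AUD = 1.4391

1 CHF ÷ 0.062047 = 16.1168 ZAR
16.1168 ZAR ÷ 11.199 = 1.43913 AUD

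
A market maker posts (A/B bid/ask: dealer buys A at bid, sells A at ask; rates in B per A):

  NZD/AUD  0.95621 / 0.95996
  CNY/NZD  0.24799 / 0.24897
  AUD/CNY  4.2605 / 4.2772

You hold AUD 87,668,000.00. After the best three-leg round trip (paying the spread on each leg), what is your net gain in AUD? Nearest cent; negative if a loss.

Net profit: AUD 902,504.50

Best loop AUD → CNY → NZD → AUD:
AUD 87,668,000.00 × 4.2605 (sell AUD at bid) = CNY 373,509,514.00
CNY 373,509,514.00 × 0.24799 (sell CNY at bid) = NZD 92,626,624.38
NZD 92,626,624.38 × 0.95621 (sell NZD at bid) = AUD 88,570,504.50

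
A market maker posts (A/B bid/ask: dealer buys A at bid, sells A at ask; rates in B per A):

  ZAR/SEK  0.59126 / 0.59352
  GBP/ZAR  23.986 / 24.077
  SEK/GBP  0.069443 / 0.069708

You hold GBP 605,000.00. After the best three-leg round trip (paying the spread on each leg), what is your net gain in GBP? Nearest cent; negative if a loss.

Best loop GBP → SEK → ZAR → GBP:
GBP 605,000.00 ÷ 0.069708 (buy SEK at ask) = SEK 8,679,061.23
SEK 8,679,061.23 ÷ 0.59352 (buy ZAR at ask) = ZAR 14,623,030.78
ZAR 14,623,030.78 ÷ 24.077 (buy GBP at ask) = GBP 607,344.39

Net profit: GBP 2,344.39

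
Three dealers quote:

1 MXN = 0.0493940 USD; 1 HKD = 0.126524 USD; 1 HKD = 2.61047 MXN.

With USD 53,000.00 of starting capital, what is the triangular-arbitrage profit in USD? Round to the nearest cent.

Profit: USD 1,012.70

Profitable loop is USD → HKD → MXN → USD:
USD 53,000.00 ÷ 0.126524 = HKD 418,892.86
HKD 418,892.86 × 2.61047 = MXN 1,093,507.24
MXN 1,093,507.24 × 0.0493940 = USD 54,012.70
Profit = USD 54,012.70 − USD 53,000.00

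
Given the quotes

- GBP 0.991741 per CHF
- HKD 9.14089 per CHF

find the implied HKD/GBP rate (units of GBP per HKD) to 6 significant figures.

1 HKD ÷ 9.14089 = 0.109399 CHF
0.109399 CHF × 0.991741 = 0.108495 GBP

HKD/GBP = 0.108495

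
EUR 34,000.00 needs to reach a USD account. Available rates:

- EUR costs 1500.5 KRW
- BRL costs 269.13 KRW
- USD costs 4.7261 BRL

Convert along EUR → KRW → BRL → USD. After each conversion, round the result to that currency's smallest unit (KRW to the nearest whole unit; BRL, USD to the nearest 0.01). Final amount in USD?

USD 40,109.74

EUR 34,000.00 × 1500.5 = KRW 51,017,000
KRW 51,017,000 ÷ 269.13 = BRL 189,562.66
BRL 189,562.66 ÷ 4.7261 = USD 40,109.74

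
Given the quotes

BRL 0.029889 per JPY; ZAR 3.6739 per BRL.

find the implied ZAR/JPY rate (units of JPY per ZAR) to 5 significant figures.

ZAR/JPY = 9.1067

1 ZAR ÷ 3.6739 = 0.27219 BRL
0.27219 BRL ÷ 0.029889 = 9.10671 JPY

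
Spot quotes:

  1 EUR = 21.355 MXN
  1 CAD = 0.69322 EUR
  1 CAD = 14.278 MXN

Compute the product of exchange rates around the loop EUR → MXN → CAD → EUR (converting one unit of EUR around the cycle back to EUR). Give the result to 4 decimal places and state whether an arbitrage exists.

1.0368 (arbitrage exists)

Around EUR → MXN → CAD → EUR: 1 × 21.355 ÷ 14.278 × 0.69322 = 1.036820
Product > 1; profitable direction is EUR → MXN → CAD → EUR.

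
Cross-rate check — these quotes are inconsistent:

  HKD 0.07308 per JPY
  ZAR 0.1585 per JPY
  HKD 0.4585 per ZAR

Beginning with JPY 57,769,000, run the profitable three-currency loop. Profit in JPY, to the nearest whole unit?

Profit: JPY 324,131

Profitable loop is JPY → HKD → ZAR → JPY:
JPY 57,769,000 × 0.07308 = HKD 4,221,758.52
HKD 4,221,758.52 ÷ 0.4585 = ZAR 9,207,761.22
ZAR 9,207,761.22 ÷ 0.1585 = JPY 58,093,131
Profit = JPY 58,093,131 − JPY 57,769,000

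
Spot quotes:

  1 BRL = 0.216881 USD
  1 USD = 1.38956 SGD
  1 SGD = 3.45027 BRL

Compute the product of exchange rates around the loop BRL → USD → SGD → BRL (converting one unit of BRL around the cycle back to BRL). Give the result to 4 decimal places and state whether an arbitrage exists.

1.0398 (arbitrage exists)

Around BRL → USD → SGD → BRL: 1 × 0.216881 × 1.38956 × 3.45027 = 1.039805
Product > 1; profitable direction is BRL → USD → SGD → BRL.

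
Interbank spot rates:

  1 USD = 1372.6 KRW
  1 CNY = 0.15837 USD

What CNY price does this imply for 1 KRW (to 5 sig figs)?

1 KRW ÷ 1372.6 = 0.000728544 USD
0.000728544 USD ÷ 0.15837 = 0.00460027 CNY

KRW/CNY = 0.0046003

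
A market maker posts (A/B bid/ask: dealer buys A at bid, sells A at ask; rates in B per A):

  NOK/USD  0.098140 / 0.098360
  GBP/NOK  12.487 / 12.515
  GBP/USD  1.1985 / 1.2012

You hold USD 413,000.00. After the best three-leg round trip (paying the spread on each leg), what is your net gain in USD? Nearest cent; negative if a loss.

Best loop USD → GBP → NOK → USD:
USD 413,000.00 ÷ 1.2012 (buy GBP at ask) = GBP 343,822.84
GBP 343,822.84 × 12.487 (sell GBP at bid) = NOK 4,293,315.85
NOK 4,293,315.85 × 0.098140 (sell NOK at bid) = USD 421,346.02

Net profit: USD 8,346.02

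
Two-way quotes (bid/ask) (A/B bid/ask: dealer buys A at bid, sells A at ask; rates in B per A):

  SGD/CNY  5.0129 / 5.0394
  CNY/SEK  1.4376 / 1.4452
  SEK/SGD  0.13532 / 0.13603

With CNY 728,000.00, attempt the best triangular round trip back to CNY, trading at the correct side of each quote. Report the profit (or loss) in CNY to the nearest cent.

Net profit: CNY 6,835.11

Best loop CNY → SGD → SEK → CNY:
CNY 728,000.00 ÷ 5.0394 (buy SGD at ask) = SGD 144,461.64
SGD 144,461.64 ÷ 0.13603 (buy SEK at ask) = SEK 1,061,983.70
SEK 1,061,983.70 ÷ 1.4452 (buy CNY at ask) = CNY 734,835.11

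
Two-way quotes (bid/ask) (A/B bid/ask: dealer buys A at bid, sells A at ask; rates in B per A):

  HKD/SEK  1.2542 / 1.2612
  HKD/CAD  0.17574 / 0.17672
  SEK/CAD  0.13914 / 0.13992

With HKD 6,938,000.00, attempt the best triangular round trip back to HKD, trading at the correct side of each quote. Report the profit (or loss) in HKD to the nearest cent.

Best loop HKD → CAD → SEK → HKD:
HKD 6,938,000.00 × 0.17574 (sell HKD at bid) = CAD 1,219,284.12
CAD 1,219,284.12 ÷ 0.13992 (buy SEK at ask) = SEK 8,714,151.80
SEK 8,714,151.80 ÷ 1.2612 (buy HKD at ask) = HKD 6,909,413.10

Net result: HKD -28,586.90 (no profitable arbitrage after spreads)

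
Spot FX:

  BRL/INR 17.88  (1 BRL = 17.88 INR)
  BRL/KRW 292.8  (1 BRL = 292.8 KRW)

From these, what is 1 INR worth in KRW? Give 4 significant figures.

INR/KRW = 16.38

1 INR ÷ 17.88 = 0.0559284 BRL
0.0559284 BRL × 292.8 = 16.3758 KRW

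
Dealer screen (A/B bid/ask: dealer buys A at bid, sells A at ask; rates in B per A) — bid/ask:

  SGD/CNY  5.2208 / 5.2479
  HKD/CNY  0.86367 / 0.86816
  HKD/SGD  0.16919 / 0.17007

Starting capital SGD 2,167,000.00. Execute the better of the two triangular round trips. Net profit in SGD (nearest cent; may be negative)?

Best loop SGD → CNY → HKD → SGD:
SGD 2,167,000.00 × 5.2208 (sell SGD at bid) = CNY 11,313,473.60
CNY 11,313,473.60 ÷ 0.86816 (buy HKD at ask) = HKD 13,031,553.63
HKD 13,031,553.63 × 0.16919 (sell HKD at bid) = SGD 2,204,808.56

Net profit: SGD 37,808.56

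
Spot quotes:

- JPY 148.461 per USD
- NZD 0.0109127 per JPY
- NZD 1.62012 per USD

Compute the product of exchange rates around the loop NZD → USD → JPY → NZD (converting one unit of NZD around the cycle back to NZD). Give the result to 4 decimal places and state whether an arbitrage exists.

Around NZD → USD → JPY → NZD: 1 ÷ 1.62012 × 148.461 × 0.0109127 = 0.999994
Product ≈ 1 (deviation 0.001%, within rounding noise).

1.0000 (no arbitrage)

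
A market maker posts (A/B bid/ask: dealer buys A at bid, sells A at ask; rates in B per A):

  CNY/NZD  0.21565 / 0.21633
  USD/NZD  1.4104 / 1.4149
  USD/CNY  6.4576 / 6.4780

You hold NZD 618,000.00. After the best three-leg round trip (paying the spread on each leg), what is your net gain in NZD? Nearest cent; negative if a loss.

Net profit: NZD 3,975.22

Best loop NZD → CNY → USD → NZD:
NZD 618,000.00 ÷ 0.21633 (buy CNY at ask) = CNY 2,856,746.64
CNY 2,856,746.64 ÷ 6.4780 (buy USD at ask) = USD 440,992.07
USD 440,992.07 × 1.4104 (sell USD at bid) = NZD 621,975.22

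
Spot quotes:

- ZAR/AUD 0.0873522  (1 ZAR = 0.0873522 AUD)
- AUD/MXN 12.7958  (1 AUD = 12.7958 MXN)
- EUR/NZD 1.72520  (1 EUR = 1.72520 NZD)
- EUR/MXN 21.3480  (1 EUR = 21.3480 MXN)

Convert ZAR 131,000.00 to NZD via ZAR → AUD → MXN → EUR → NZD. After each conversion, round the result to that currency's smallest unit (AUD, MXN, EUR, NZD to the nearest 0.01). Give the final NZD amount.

ZAR 131,000.00 × 0.0873522 = AUD 11,443.14
AUD 11,443.14 × 12.7958 = MXN 146,424.13
MXN 146,424.13 ÷ 21.3480 = EUR 6,858.92
EUR 6,858.92 × 1.72520 = NZD 11,833.01

NZD 11,833.01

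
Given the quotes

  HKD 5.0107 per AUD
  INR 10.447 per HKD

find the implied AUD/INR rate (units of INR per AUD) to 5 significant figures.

1 AUD × 5.0107 = 5.0107 HKD
5.0107 HKD × 10.447 = 52.3468 INR

AUD/INR = 52.347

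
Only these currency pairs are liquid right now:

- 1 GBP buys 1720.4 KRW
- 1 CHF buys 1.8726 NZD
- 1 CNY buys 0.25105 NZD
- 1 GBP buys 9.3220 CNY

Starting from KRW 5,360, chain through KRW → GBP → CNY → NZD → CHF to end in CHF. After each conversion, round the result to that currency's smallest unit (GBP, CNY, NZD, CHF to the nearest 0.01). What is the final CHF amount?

KRW 5,360 ÷ 1720.4 = GBP 3.12
GBP 3.12 × 9.3220 = CNY 29.08
CNY 29.08 × 0.25105 = NZD 7.30
NZD 7.30 ÷ 1.8726 = CHF 3.90

CHF 3.90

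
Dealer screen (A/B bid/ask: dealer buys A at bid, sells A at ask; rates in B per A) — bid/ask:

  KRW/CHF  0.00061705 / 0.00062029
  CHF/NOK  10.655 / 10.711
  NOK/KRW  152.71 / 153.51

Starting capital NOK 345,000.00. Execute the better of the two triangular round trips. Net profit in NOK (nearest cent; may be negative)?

Net profit: NOK 1,386.04

Best loop NOK → KRW → CHF → NOK:
NOK 345,000.00 × 152.71 (sell NOK at bid) = KRW 52,684,950
KRW 52,684,950 × 0.00061705 (sell KRW at bid) = CHF 32,509.25
CHF 32,509.25 × 10.655 (sell CHF at bid) = NOK 346,386.04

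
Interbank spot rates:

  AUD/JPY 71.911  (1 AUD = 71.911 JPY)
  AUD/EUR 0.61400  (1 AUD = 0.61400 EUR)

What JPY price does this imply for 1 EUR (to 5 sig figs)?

1 EUR ÷ 0.61400 = 1.62866 AUD
1.62866 AUD × 71.911 = 117.119 JPY

EUR/JPY = 117.12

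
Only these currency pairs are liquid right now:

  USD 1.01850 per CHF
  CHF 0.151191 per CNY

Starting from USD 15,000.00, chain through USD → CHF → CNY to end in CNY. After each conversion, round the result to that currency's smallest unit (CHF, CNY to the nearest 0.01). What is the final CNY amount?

USD 15,000.00 ÷ 1.01850 = CHF 14,727.54
CHF 14,727.54 ÷ 0.151191 = CNY 97,410.16

CNY 97,410.16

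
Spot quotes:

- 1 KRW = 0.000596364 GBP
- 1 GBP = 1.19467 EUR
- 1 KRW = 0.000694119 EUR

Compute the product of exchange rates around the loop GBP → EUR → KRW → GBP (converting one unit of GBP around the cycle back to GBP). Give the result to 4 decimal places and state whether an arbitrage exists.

1.0264 (arbitrage exists)

Around GBP → EUR → KRW → GBP: 1 × 1.19467 ÷ 0.000694119 × 0.000596364 = 1.026421
Product > 1; profitable direction is GBP → EUR → KRW → GBP.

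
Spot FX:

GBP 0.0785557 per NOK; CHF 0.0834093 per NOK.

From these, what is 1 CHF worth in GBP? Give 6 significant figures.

1 CHF ÷ 0.0834093 = 11.9891 NOK
11.9891 NOK × 0.0785557 = 0.94181 GBP

CHF/GBP = 0.941810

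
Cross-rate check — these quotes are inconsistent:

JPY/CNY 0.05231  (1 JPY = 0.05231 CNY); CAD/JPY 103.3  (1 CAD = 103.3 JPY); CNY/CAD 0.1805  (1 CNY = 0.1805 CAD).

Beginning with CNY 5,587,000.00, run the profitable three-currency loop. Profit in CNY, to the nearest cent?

Profit: CNY 141,176.93

Profitable loop is CNY → JPY → CAD → CNY:
CNY 5,587,000.00 ÷ 0.05231 = JPY 106,805,582
JPY 106,805,582 ÷ 103.3 = CAD 1,033,935.94
CAD 1,033,935.94 ÷ 0.1805 = CNY 5,728,176.93
Profit = CNY 5,728,176.93 − CNY 5,587,000.00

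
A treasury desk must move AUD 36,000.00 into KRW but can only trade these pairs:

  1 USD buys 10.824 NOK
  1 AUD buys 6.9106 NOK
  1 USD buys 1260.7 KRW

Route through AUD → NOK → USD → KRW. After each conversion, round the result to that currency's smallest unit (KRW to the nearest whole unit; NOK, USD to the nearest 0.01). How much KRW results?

AUD 36,000.00 × 6.9106 = NOK 248,781.60
NOK 248,781.60 ÷ 10.824 = USD 22,984.26
USD 22,984.26 × 1260.7 = KRW 28,976,257

KRW 28,976,257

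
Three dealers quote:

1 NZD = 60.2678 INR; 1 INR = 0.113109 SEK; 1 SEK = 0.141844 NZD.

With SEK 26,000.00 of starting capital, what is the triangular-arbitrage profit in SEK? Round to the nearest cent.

Profitable loop is SEK → INR → NZD → SEK:
SEK 26,000.00 ÷ 0.113109 = INR 229,866.77
INR 229,866.77 ÷ 60.2678 = NZD 3,814.09
NZD 3,814.09 ÷ 0.141844 = SEK 26,889.32
Profit = SEK 26,889.32 − SEK 26,000.00

Profit: SEK 889.32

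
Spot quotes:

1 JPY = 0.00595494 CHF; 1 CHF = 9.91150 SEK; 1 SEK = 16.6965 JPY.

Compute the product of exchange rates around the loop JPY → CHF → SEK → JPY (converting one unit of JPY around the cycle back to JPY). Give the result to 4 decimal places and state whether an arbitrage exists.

0.9855 (arbitrage exists)

Around JPY → CHF → SEK → JPY: 1 × 0.00595494 × 9.91150 × 16.6965 = 0.985467
Product < 1; profitable direction is JPY → SEK → CHF → JPY.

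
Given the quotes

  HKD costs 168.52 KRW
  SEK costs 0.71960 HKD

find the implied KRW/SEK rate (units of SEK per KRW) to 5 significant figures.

KRW/SEK = 0.0082463

1 KRW ÷ 168.52 = 0.00593401 HKD
0.00593401 HKD ÷ 0.71960 = 0.00824627 SEK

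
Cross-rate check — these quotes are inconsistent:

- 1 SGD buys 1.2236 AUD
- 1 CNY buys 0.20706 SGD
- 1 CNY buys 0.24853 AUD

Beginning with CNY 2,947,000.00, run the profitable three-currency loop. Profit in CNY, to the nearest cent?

Profitable loop is CNY → SGD → AUD → CNY:
CNY 2,947,000.00 × 0.20706 = SGD 610,205.82
SGD 610,205.82 × 1.2236 = AUD 746,647.84
AUD 746,647.84 ÷ 0.24853 = CNY 3,004,256.39
Profit = CNY 3,004,256.39 − CNY 2,947,000.00

Profit: CNY 57,256.39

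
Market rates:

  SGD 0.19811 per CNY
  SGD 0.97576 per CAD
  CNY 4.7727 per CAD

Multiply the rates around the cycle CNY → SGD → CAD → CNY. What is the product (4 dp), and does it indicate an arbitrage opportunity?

0.9690 (arbitrage exists)

Around CNY → SGD → CAD → CNY: 1 × 0.19811 ÷ 0.97576 × 4.7727 = 0.969008
Product < 1; profitable direction is CNY → CAD → SGD → CNY.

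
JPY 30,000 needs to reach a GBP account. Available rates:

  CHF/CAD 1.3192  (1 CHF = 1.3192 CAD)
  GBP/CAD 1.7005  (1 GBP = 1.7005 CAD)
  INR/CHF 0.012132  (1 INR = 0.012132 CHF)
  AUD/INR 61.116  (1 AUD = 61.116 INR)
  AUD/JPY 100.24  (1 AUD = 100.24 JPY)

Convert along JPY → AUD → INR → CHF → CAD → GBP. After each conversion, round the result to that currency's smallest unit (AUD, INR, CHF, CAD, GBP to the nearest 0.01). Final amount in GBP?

JPY 30,000 ÷ 100.24 = AUD 299.28
AUD 299.28 × 61.116 = INR 18,290.80
INR 18,290.80 × 0.012132 = CHF 221.90
CHF 221.90 × 1.3192 = CAD 292.73
CAD 292.73 ÷ 1.7005 = GBP 172.14

GBP 172.14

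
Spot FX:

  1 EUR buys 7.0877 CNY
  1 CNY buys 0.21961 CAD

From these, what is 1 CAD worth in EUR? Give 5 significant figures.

1 CAD ÷ 0.21961 = 4.55353 CNY
4.55353 CNY ÷ 7.0877 = 0.642455 EUR

CAD/EUR = 0.64245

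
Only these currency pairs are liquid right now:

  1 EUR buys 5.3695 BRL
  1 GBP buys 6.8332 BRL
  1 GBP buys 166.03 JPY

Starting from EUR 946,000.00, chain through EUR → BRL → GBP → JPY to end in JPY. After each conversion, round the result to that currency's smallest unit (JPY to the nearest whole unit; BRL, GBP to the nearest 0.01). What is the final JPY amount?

EUR 946,000.00 × 5.3695 = BRL 5,079,547.00
BRL 5,079,547.00 ÷ 6.8332 = GBP 743,362.85
GBP 743,362.85 × 166.03 = JPY 123,420,534

JPY 123,420,534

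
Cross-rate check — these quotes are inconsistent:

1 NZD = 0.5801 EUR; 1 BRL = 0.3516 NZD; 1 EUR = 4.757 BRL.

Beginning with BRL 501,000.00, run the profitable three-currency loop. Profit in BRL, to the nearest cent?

Profit: BRL 15,360.30

Profitable loop is BRL → EUR → NZD → BRL:
BRL 501,000.00 ÷ 4.757 = EUR 105,318.48
EUR 105,318.48 ÷ 0.5801 = NZD 181,552.28
NZD 181,552.28 ÷ 0.3516 = BRL 516,360.30
Profit = BRL 516,360.30 − BRL 501,000.00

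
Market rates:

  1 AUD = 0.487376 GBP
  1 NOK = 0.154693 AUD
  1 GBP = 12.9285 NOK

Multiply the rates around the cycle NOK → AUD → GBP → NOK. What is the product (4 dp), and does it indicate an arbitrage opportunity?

Around NOK → AUD → GBP → NOK: 1 × 0.154693 × 0.487376 × 12.9285 = 0.974727
Product < 1; profitable direction is NOK → GBP → AUD → NOK.

0.9747 (arbitrage exists)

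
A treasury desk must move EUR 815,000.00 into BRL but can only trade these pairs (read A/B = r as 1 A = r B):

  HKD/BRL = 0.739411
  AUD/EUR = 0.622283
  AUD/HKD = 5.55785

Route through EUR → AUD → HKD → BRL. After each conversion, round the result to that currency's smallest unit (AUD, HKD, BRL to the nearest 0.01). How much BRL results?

BRL 5,382,231.84

EUR 815,000.00 ÷ 0.622283 = AUD 1,309,693.50
AUD 1,309,693.50 × 5.55785 = HKD 7,279,080.02
HKD 7,279,080.02 × 0.739411 = BRL 5,382,231.84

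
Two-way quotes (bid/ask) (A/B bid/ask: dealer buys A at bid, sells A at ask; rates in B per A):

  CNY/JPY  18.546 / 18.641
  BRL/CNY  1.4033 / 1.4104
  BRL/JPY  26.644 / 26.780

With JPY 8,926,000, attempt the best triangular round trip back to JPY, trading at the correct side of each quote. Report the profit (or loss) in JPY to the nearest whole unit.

Net profit: JPY 119,755

Best loop JPY → CNY → BRL → JPY:
JPY 8,926,000 ÷ 18.641 (buy CNY at ask) = CNY 478,836.97
CNY 478,836.97 ÷ 1.4104 (buy BRL at ask) = BRL 339,504.38
BRL 339,504.38 × 26.644 (sell BRL at bid) = JPY 9,045,755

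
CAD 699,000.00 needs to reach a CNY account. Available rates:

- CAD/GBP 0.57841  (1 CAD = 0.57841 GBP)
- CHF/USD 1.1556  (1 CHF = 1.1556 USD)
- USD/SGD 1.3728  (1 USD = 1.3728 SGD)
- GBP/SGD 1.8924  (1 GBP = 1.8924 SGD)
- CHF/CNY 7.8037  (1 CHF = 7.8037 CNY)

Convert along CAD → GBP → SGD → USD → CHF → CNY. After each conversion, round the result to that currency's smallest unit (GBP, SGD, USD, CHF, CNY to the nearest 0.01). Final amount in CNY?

CNY 3,763,671.13

CAD 699,000.00 × 0.57841 = GBP 404,308.59
GBP 404,308.59 × 1.8924 = SGD 765,113.58
SGD 765,113.58 ÷ 1.3728 = USD 557,337.98
USD 557,337.98 ÷ 1.1556 = CHF 482,293.16
CHF 482,293.16 × 7.8037 = CNY 3,763,671.13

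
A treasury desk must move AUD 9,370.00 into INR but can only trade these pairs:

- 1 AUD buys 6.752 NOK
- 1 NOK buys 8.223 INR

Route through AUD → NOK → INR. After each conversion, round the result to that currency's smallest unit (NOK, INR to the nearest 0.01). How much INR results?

INR 520,238.29

AUD 9,370.00 × 6.752 = NOK 63,266.24
NOK 63,266.24 × 8.223 = INR 520,238.29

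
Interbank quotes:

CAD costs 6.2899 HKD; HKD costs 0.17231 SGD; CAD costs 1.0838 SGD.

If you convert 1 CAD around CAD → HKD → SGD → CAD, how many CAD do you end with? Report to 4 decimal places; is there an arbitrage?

1.0000 (no arbitrage)

Around CAD → HKD → SGD → CAD: 1 × 6.2899 × 0.17231 ÷ 1.0838 = 1.000012
Product ≈ 1 (deviation 0.001%, within rounding noise).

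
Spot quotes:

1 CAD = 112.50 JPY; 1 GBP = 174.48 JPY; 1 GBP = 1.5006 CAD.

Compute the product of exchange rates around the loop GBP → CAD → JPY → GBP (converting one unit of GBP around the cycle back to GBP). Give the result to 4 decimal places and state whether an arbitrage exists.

Around GBP → CAD → JPY → GBP: 1 × 1.5006 × 112.50 ÷ 174.48 = 0.967546
Product < 1; profitable direction is GBP → JPY → CAD → GBP.

0.9675 (arbitrage exists)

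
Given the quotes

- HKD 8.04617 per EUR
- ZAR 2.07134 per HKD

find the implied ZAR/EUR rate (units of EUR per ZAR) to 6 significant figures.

1 ZAR ÷ 2.07134 = 0.482779 HKD
0.482779 HKD ÷ 8.04617 = 0.0600011 EUR

ZAR/EUR = 0.0600011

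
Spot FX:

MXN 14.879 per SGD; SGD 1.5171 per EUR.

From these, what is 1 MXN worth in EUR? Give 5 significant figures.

1 MXN ÷ 14.879 = 0.0672088 SGD
0.0672088 SGD ÷ 1.5171 = 0.0443008 EUR

MXN/EUR = 0.044301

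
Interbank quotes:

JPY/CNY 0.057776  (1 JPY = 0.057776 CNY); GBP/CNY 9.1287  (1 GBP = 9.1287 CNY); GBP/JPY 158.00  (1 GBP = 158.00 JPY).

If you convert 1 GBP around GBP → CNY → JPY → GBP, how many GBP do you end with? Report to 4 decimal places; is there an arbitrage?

1.0000 (no arbitrage)

Around GBP → CNY → JPY → GBP: 1 × 9.1287 ÷ 0.057776 ÷ 158.00 = 1.000010
Product ≈ 1 (deviation 0.001%, within rounding noise).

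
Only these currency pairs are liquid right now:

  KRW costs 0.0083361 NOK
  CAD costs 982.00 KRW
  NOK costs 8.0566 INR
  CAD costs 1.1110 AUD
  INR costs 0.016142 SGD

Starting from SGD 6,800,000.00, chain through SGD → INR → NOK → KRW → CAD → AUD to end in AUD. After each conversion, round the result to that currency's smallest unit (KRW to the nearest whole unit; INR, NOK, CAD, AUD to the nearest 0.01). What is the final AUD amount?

AUD 7,096,421.83

SGD 6,800,000.00 ÷ 0.016142 = INR 421,261,305.91
INR 421,261,305.91 ÷ 8.0566 = NOK 52,287,727.57
NOK 52,287,727.57 ÷ 0.0083361 = KRW 6,272,444,857
KRW 6,272,444,857 ÷ 982.00 = CAD 6,387,418.39
CAD 6,387,418.39 × 1.1110 = AUD 7,096,421.83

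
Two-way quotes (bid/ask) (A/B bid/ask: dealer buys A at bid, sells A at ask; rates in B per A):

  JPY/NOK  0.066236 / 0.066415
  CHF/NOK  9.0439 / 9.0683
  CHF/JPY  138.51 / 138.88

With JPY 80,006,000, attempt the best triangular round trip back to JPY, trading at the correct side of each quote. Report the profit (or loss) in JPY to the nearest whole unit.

Net profit: JPY 935,622

Best loop JPY → NOK → CHF → JPY:
JPY 80,006,000 × 0.066236 (sell JPY at bid) = NOK 5,299,277.42
NOK 5,299,277.42 ÷ 9.0683 (buy CHF at ask) = CHF 584,373.85
CHF 584,373.85 × 138.51 (sell CHF at bid) = JPY 80,941,622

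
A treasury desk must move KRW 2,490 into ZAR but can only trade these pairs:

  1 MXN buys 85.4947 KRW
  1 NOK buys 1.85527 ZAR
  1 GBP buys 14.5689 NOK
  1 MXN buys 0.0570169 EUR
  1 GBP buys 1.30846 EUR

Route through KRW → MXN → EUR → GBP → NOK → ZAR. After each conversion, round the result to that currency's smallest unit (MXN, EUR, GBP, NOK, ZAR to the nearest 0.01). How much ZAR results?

ZAR 34.32

KRW 2,490 ÷ 85.4947 = MXN 29.12
MXN 29.12 × 0.0570169 = EUR 1.66
EUR 1.66 ÷ 1.30846 = GBP 1.27
GBP 1.27 × 14.5689 = NOK 18.50
NOK 18.50 × 1.85527 = ZAR 34.32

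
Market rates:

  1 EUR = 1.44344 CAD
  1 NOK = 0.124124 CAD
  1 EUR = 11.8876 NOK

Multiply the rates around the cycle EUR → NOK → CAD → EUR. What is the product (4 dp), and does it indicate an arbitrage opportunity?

Around EUR → NOK → CAD → EUR: 1 × 11.8876 × 0.124124 ÷ 1.44344 = 1.022236
Product > 1; profitable direction is EUR → NOK → CAD → EUR.

1.0222 (arbitrage exists)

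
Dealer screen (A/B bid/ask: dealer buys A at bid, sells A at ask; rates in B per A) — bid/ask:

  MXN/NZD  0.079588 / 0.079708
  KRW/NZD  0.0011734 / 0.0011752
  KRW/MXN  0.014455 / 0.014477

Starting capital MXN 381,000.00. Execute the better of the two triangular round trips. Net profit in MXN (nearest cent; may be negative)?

Net profit: MXN 6,427.61

Best loop MXN → KRW → NZD → MXN:
MXN 381,000.00 ÷ 0.014477 (buy KRW at ask) = KRW 26,317,607
KRW 26,317,607 × 0.0011734 (sell KRW at bid) = NZD 30,881.08
NZD 30,881.08 ÷ 0.079708 (buy MXN at ask) = MXN 387,427.61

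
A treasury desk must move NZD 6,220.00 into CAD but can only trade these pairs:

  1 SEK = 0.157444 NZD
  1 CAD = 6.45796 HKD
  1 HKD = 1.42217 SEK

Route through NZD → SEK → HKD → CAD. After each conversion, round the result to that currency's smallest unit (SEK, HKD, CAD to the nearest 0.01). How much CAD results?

CAD 4,301.47

NZD 6,220.00 ÷ 0.157444 = SEK 39,506.11
SEK 39,506.11 ÷ 1.42217 = HKD 27,778.75
HKD 27,778.75 ÷ 6.45796 = CAD 4,301.47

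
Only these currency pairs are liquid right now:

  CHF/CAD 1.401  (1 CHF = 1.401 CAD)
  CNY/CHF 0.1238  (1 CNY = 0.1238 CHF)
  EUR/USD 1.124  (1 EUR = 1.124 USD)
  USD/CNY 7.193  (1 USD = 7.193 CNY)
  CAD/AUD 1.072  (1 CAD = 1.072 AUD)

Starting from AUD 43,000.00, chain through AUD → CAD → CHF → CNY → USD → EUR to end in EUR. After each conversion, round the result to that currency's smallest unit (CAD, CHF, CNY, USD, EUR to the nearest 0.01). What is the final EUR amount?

AUD 43,000.00 ÷ 1.072 = CAD 40,111.94
CAD 40,111.94 ÷ 1.401 = CHF 28,630.94
CHF 28,630.94 ÷ 0.1238 = CNY 231,267.69
CNY 231,267.69 ÷ 7.193 = USD 32,151.77
USD 32,151.77 ÷ 1.124 = EUR 28,604.78

EUR 28,604.78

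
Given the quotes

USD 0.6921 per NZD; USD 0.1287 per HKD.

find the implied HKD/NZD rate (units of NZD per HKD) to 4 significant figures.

1 HKD × 0.1287 = 0.1287 USD
0.1287 USD ÷ 0.6921 = 0.185956 NZD

HKD/NZD = 0.1860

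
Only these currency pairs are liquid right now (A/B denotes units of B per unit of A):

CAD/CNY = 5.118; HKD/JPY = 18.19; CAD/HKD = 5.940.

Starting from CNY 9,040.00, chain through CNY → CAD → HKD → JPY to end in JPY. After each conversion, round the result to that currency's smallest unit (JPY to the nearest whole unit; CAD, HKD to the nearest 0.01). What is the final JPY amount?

JPY 190,847

CNY 9,040.00 ÷ 5.118 = CAD 1,766.31
CAD 1,766.31 × 5.940 = HKD 10,491.88
HKD 10,491.88 × 18.19 = JPY 190,847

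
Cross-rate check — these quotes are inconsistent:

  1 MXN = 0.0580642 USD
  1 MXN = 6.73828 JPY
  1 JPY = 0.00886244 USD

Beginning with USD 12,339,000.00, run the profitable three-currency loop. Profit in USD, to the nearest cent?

Profitable loop is USD → MXN → JPY → USD:
USD 12,339,000.00 ÷ 0.0580642 = MXN 212,506,156.98
MXN 212,506,156.98 × 6.73828 = JPY 1,431,925,987
JPY 1,431,925,987 × 0.00886244 = USD 12,690,358.15
Profit = USD 12,690,358.15 − USD 12,339,000.00

Profit: USD 351,358.15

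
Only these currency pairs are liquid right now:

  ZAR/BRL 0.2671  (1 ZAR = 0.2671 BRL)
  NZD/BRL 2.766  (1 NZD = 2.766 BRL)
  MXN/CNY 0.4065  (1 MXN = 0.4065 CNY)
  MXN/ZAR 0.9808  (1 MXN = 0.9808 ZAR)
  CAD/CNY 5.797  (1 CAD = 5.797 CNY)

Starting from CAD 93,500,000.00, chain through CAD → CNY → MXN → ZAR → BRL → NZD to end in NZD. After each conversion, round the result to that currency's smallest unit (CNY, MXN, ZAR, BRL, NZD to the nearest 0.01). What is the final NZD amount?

NZD 126,286,384.76

CAD 93,500,000.00 × 5.797 = CNY 542,019,500.00
CNY 542,019,500.00 ÷ 0.4065 = MXN 1,333,381,303.81
MXN 1,333,381,303.81 × 0.9808 = ZAR 1,307,780,382.78
ZAR 1,307,780,382.78 × 0.2671 = BRL 349,308,140.24
BRL 349,308,140.24 ÷ 2.766 = NZD 126,286,384.76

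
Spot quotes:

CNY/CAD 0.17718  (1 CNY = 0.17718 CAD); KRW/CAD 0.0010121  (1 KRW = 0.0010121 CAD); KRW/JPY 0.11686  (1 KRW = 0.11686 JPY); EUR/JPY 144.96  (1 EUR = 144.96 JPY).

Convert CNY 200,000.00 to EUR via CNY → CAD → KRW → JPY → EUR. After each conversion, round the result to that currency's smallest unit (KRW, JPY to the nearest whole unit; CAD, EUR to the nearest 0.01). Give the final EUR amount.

EUR 28,225.32

CNY 200,000.00 × 0.17718 = CAD 35,436.00
CAD 35,436.00 ÷ 0.0010121 = KRW 35,012,351
KRW 35,012,351 × 0.11686 = JPY 4,091,543
JPY 4,091,543 ÷ 144.96 = EUR 28,225.32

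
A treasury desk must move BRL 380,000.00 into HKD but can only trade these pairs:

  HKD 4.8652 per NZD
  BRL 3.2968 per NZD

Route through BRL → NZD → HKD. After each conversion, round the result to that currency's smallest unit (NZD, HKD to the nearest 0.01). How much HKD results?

BRL 380,000.00 ÷ 3.2968 = NZD 115,263.29
NZD 115,263.29 × 4.8652 = HKD 560,778.96

HKD 560,778.96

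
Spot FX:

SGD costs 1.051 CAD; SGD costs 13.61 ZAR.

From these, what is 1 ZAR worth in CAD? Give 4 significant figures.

ZAR/CAD = 0.07722

1 ZAR ÷ 13.61 = 0.0734754 SGD
0.0734754 SGD × 1.051 = 0.0772226 CAD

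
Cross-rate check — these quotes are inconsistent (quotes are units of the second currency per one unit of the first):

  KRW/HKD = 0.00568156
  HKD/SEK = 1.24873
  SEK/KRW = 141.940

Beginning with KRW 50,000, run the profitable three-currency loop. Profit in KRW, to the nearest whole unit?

Profitable loop is KRW → HKD → SEK → KRW:
KRW 50,000 × 0.00568156 = HKD 284.08
HKD 284.08 × 1.24873 = SEK 354.74
SEK 354.74 × 141.940 = KRW 50,351
Profit = KRW 50,351 − KRW 50,000

Profit: KRW 351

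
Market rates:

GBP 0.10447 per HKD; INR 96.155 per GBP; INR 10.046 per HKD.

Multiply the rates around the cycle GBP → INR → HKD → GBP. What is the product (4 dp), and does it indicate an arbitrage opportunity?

0.9999 (no arbitrage)

Around GBP → INR → HKD → GBP: 1 × 96.155 ÷ 10.046 × 0.10447 = 0.999932
Product ≈ 1 (deviation 0.007%, within rounding noise).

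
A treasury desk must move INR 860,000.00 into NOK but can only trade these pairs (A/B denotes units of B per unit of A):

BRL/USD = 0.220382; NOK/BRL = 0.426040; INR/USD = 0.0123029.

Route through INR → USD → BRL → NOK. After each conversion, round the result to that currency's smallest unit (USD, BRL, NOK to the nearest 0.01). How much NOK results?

INR 860,000.00 × 0.0123029 = USD 10,580.49
USD 10,580.49 ÷ 0.220382 = BRL 48,009.77
BRL 48,009.77 ÷ 0.426040 = NOK 112,688.41

NOK 112,688.41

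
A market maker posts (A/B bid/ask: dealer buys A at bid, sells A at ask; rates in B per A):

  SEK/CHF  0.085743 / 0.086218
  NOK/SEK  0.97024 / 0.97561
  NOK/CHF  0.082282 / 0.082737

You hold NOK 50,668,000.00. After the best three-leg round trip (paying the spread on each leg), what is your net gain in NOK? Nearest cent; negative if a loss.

Best loop NOK → SEK → CHF → NOK:
NOK 50,668,000.00 × 0.97024 (sell NOK at bid) = SEK 49,160,120.32
SEK 49,160,120.32 × 0.085743 (sell SEK at bid) = CHF 4,215,136.20
CHF 4,215,136.20 ÷ 0.082737 (buy NOK at ask) = NOK 50,946,205.41

Net profit: NOK 278,205.41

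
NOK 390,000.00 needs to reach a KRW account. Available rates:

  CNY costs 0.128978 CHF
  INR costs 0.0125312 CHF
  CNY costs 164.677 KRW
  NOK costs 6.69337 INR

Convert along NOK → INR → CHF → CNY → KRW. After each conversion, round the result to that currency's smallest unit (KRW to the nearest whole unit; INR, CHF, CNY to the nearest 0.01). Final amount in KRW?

NOK 390,000.00 × 6.69337 = INR 2,610,414.30
INR 2,610,414.30 × 0.0125312 = CHF 32,711.62
CHF 32,711.62 ÷ 0.128978 = CNY 253,621.70
CNY 253,621.70 × 164.677 = KRW 41,765,661

KRW 41,765,661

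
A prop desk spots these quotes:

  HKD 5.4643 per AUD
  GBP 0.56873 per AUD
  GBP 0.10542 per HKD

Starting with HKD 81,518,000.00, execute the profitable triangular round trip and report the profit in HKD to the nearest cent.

Profit: HKD 1,048,699.62

Profitable loop is HKD → GBP → AUD → HKD:
HKD 81,518,000.00 × 0.10542 = GBP 8,593,627.56
GBP 8,593,627.56 ÷ 0.56873 = AUD 15,110,206.18
AUD 15,110,206.18 × 5.4643 = HKD 82,566,699.62
Profit = HKD 82,566,699.62 − HKD 81,518,000.00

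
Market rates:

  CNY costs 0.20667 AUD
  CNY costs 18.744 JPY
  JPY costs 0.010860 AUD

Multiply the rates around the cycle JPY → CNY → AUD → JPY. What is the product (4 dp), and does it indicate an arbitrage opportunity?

1.0153 (arbitrage exists)

Around JPY → CNY → AUD → JPY: 1 ÷ 18.744 × 0.20667 ÷ 0.010860 = 1.015279
Product > 1; profitable direction is JPY → CNY → AUD → JPY.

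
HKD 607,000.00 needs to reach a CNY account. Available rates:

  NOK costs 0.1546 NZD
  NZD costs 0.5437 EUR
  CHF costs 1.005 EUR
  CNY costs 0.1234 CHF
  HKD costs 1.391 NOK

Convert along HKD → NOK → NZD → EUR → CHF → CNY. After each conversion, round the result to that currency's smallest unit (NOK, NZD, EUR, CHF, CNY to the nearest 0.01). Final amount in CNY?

CNY 572,273.26

HKD 607,000.00 × 1.391 = NOK 844,337.00
NOK 844,337.00 × 0.1546 = NZD 130,534.50
NZD 130,534.50 × 0.5437 = EUR 70,971.61
EUR 70,971.61 ÷ 1.005 = CHF 70,618.52
CHF 70,618.52 ÷ 0.1234 = CNY 572,273.26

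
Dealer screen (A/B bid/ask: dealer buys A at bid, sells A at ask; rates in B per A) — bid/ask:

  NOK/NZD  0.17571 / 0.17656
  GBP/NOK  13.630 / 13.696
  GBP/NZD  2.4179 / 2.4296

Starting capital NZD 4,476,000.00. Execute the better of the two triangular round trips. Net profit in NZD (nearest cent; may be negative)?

Best loop NZD → NOK → GBP → NZD:
NZD 4,476,000.00 ÷ 0.17656 (buy NOK at ask) = NOK 25,351,155.41
NOK 25,351,155.41 ÷ 13.696 (buy GBP at ask) = GBP 1,850,989.74
GBP 1,850,989.74 × 2.4179 (sell GBP at bid) = NZD 4,475,508.08

Net result: NZD -491.92 (no profitable arbitrage after spreads)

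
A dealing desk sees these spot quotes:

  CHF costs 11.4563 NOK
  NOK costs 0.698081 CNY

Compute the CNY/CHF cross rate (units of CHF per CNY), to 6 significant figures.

1 CNY ÷ 0.698081 = 1.4325 NOK
1.4325 NOK ÷ 11.4563 = 0.12504 CHF

CNY/CHF = 0.125040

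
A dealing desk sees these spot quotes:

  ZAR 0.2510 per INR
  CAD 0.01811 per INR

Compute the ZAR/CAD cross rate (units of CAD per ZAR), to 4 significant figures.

1 ZAR ÷ 0.2510 = 3.98406 INR
3.98406 INR × 0.01811 = 0.0721514 CAD

ZAR/CAD = 0.07215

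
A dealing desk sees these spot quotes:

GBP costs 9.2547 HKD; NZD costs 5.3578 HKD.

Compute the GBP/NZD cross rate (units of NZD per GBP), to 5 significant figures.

1 GBP × 9.2547 = 9.2547 HKD
9.2547 HKD ÷ 5.3578 = 1.72733 NZD

GBP/NZD = 1.7273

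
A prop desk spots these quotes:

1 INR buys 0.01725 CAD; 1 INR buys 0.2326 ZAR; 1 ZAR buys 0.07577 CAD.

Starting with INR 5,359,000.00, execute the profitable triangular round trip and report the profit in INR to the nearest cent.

Profit: INR 116,221.02

Profitable loop is INR → ZAR → CAD → INR:
INR 5,359,000.00 × 0.2326 = ZAR 1,246,503.40
ZAR 1,246,503.40 × 0.07577 = CAD 94,447.56
CAD 94,447.56 ÷ 0.01725 = INR 5,475,221.02
Profit = INR 5,475,221.02 − INR 5,359,000.00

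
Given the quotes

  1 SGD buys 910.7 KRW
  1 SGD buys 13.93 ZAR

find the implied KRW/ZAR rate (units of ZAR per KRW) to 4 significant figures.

KRW/ZAR = 0.01530

1 KRW ÷ 910.7 = 0.00109806 SGD
0.00109806 SGD × 13.93 = 0.0152959 ZAR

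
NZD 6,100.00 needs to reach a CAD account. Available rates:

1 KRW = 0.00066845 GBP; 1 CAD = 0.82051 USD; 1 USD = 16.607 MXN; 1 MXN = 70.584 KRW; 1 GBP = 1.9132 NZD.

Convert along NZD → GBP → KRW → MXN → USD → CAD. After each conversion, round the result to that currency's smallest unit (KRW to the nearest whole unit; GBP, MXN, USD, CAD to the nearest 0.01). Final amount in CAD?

NZD 6,100.00 ÷ 1.9132 = GBP 3,188.38
GBP 3,188.38 ÷ 0.00066845 = KRW 4,769,811
KRW 4,769,811 ÷ 70.584 = MXN 67,576.38
MXN 67,576.38 ÷ 16.607 = USD 4,069.15
USD 4,069.15 ÷ 0.82051 = CAD 4,959.29

CAD 4,959.29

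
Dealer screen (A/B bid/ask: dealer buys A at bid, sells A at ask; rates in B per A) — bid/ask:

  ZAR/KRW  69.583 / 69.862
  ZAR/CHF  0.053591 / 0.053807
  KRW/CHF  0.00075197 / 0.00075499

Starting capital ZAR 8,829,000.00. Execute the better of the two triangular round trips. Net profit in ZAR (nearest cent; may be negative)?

Net profit: ZAR 141,593.23

Best loop ZAR → CHF → KRW → ZAR:
ZAR 8,829,000.00 × 0.053591 (sell ZAR at bid) = CHF 473,154.94
CHF 473,154.94 ÷ 0.00075499 (buy KRW at ask) = KRW 626,703,584
KRW 626,703,584 ÷ 69.862 (buy ZAR at ask) = ZAR 8,970,593.23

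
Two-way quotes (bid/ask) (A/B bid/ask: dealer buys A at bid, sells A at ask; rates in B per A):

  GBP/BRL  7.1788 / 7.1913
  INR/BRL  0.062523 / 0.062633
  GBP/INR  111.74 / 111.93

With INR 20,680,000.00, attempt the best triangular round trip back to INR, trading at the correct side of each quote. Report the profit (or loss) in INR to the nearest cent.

Net profit: INR 496,426.28

Best loop INR → GBP → BRL → INR:
INR 20,680,000.00 ÷ 111.93 (buy GBP at ask) = GBP 184,758.33
GBP 184,758.33 × 7.1788 (sell GBP at bid) = BRL 1,326,343.11
BRL 1,326,343.11 ÷ 0.062633 (buy INR at ask) = INR 21,176,426.28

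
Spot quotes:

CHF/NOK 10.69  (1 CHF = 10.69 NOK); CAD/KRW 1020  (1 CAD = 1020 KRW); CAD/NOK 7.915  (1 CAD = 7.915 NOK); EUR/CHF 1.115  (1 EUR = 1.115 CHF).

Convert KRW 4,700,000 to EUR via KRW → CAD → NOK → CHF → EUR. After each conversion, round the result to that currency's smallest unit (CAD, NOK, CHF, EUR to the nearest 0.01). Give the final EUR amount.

EUR 3,059.82

KRW 4,700,000 ÷ 1020 = CAD 4,607.84
CAD 4,607.84 × 7.915 = NOK 36,471.05
NOK 36,471.05 ÷ 10.69 = CHF 3,411.70
CHF 3,411.70 ÷ 1.115 = EUR 3,059.82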